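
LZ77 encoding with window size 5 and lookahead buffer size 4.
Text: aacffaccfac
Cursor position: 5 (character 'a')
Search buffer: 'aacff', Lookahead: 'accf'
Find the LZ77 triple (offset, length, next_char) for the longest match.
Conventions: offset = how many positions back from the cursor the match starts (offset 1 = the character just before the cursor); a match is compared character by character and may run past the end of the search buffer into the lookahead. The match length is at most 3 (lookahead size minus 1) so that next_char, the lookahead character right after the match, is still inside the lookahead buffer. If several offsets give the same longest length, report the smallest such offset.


Try each offset into the search buffer:
  offset=1 (pos 4, char 'f'): match length 0
  offset=2 (pos 3, char 'f'): match length 0
  offset=3 (pos 2, char 'c'): match length 0
  offset=4 (pos 1, char 'a'): match length 2
  offset=5 (pos 0, char 'a'): match length 1
Longest match has length 2 at offset 4.
next_char = character at position 5 + 2 = 7 -> 'c'

Best match: offset=4, length=2 (matching 'ac' starting at position 1)
LZ77 triple: (4, 2, 'c')


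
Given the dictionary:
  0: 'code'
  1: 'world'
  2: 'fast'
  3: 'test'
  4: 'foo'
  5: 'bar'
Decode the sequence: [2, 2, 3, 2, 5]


Look up each index in the dictionary:
  2 -> 'fast'
  2 -> 'fast'
  3 -> 'test'
  2 -> 'fast'
  5 -> 'bar'

Decoded: "fast fast test fast bar"


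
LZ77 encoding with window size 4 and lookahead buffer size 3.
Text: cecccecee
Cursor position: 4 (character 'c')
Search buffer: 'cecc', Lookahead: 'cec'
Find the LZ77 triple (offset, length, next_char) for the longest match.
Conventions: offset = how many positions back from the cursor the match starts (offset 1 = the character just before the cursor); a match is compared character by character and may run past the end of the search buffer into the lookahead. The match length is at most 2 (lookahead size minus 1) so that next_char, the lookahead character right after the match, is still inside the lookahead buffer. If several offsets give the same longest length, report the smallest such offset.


Try each offset into the search buffer:
  offset=1 (pos 3, char 'c'): match length 1
  offset=2 (pos 2, char 'c'): match length 1
  offset=3 (pos 1, char 'e'): match length 0
  offset=4 (pos 0, char 'c'): match length 2
Longest match has length 2 at offset 4.
next_char = character at position 4 + 2 = 6 -> 'c'

Best match: offset=4, length=2 (matching 'ce' starting at position 0)
LZ77 triple: (4, 2, 'c')


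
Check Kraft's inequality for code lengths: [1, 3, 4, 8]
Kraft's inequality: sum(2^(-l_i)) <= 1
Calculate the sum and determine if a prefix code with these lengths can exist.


Sum = 2^(-1) + 2^(-3) + 2^(-4) + 2^(-8)
    = 0.5 + 0.125 + 0.0625 + 0.00390625
    = 177/256 = 0.69140625
Since 0.69140625 <= 1, Kraft's inequality IS satisfied.
A prefix code with these lengths CAN exist.

Kraft sum = 0.69140625. Satisfied.


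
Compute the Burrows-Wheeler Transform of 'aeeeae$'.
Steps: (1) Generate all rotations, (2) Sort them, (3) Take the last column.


Rotations (sorted):
  0: $aeeeae -> last char: e
  1: ae$aeee -> last char: e
  2: aeeeae$ -> last char: $
  3: e$aeeea -> last char: a
  4: eae$aee -> last char: e
  5: eeae$ae -> last char: e
  6: eeeae$a -> last char: a


BWT = ee$aeea


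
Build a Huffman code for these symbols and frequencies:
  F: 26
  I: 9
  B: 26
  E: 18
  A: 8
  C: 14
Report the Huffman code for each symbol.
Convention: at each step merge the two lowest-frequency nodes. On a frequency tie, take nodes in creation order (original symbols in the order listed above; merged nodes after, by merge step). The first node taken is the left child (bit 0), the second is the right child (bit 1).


Huffman tree construction:
Step 1: Merge A(8) + I(9) = 17
Step 2: Merge C(14) + (A+I)(17) = 31
Step 3: Merge E(18) + F(26) = 44
Step 4: Merge B(26) + (C+(A+I))(31) = 57
Step 5: Merge (E+F)(44) + (B+(C+(A+I)))(57) = 101
Read each symbol's code off the tree from the root (left child = 0, right child = 1).

Codes:
  F: 01 (length 2)
  I: 1111 (length 4)
  B: 10 (length 2)
  E: 00 (length 2)
  A: 1110 (length 4)
  C: 110 (length 3)
Average code length: 250/101 = 2.4752 bits/symbol


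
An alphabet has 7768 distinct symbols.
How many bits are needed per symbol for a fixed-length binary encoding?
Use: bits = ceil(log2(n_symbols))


log2(7768) = 12.9233
Bracket: 2^12 = 4096 < 7768 <= 2^13 = 8192
So ceil(log2(7768)) = 13

bits = ceil(log2(7768)) = ceil(12.9233) = 13 bits


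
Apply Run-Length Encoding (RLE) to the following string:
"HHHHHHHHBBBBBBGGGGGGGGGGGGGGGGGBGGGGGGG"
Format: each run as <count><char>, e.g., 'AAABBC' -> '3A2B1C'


Scanning runs left to right:
  i=0: run of 'H' x 8 -> '8H'
  i=8: run of 'B' x 6 -> '6B'
  i=14: run of 'G' x 17 -> '17G'
  i=31: run of 'B' x 1 -> '1B'
  i=32: run of 'G' x 7 -> '7G'

RLE = 8H6B17G1B7G


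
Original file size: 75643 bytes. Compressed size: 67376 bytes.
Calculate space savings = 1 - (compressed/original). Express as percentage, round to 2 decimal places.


ratio = compressed/original = 67376/75643 = 0.89071
savings = 1 - ratio = 1 - 0.89071 = 0.10929
as a percentage: 0.10929 * 100 = 10.93%

Space savings = 1 - 67376/75643 = 10.93%


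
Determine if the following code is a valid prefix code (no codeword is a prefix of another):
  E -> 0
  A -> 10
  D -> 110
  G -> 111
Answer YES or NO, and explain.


Checking each pair (does one codeword prefix another?):
  E='0' vs A='10': no prefix
  E='0' vs D='110': no prefix
  E='0' vs G='111': no prefix
  A='10' vs E='0': no prefix
  A='10' vs D='110': no prefix
  A='10' vs G='111': no prefix
  D='110' vs E='0': no prefix
  D='110' vs A='10': no prefix
  D='110' vs G='111': no prefix
  G='111' vs E='0': no prefix
  G='111' vs A='10': no prefix
  G='111' vs D='110': no prefix
No violation found over all pairs.

YES -- this is a valid prefix code. No codeword is a prefix of any other codeword.


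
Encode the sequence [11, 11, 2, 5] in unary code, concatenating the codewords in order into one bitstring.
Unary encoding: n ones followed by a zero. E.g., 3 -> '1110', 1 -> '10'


Encode each number as n ones followed by a terminating 0:
  11 -> 111111111110 (12 bits)
  11 -> 111111111110 (12 bits)
  2 -> 110 (3 bits)
  5 -> 111110 (6 bits)
Total length = 12 + 12 + 3 + 6 = 33 bits.

Unary([11, 11, 2, 5]) = 111111111110111111111110110111110 (33 bits)


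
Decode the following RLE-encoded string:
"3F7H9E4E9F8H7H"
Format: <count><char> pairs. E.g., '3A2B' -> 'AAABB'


Expanding each <count><char> pair:
  3F -> 'FFF'
  7H -> 'HHHHHHH'
  9E -> 'EEEEEEEEE'
  4E -> 'EEEE'
  9F -> 'FFFFFFFFF'
  8H -> 'HHHHHHHH'
  7H -> 'HHHHHHH'

Decoded = FFFHHHHHHHEEEEEEEEEEEEEFFFFFFFFFHHHHHHHHHHHHHHH


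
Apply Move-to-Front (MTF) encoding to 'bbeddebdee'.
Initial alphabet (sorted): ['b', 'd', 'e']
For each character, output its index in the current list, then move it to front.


MTF encoding:
'b': index 0 in ['b', 'd', 'e'] -> ['b', 'd', 'e']
'b': index 0 in ['b', 'd', 'e'] -> ['b', 'd', 'e']
'e': index 2 in ['b', 'd', 'e'] -> ['e', 'b', 'd']
'd': index 2 in ['e', 'b', 'd'] -> ['d', 'e', 'b']
'd': index 0 in ['d', 'e', 'b'] -> ['d', 'e', 'b']
'e': index 1 in ['d', 'e', 'b'] -> ['e', 'd', 'b']
'b': index 2 in ['e', 'd', 'b'] -> ['b', 'e', 'd']
'd': index 2 in ['b', 'e', 'd'] -> ['d', 'b', 'e']
'e': index 2 in ['d', 'b', 'e'] -> ['e', 'd', 'b']
'e': index 0 in ['e', 'd', 'b'] -> ['e', 'd', 'b']


Output: [0, 0, 2, 2, 0, 1, 2, 2, 2, 0]


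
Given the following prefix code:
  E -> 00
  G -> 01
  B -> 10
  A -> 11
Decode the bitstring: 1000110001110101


Decoding step by step:
Bits 10 -> B
Bits 00 -> E
Bits 11 -> A
Bits 00 -> E
Bits 01 -> G
Bits 11 -> A
Bits 01 -> G
Bits 01 -> G


Decoded message: BEAEGAGG


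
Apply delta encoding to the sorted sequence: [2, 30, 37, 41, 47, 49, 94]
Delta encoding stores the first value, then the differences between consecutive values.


First value: 2
Deltas:
  30 - 2 = 28
  37 - 30 = 7
  41 - 37 = 4
  47 - 41 = 6
  49 - 47 = 2
  94 - 49 = 45


Delta encoded: [2, 28, 7, 4, 6, 2, 45]


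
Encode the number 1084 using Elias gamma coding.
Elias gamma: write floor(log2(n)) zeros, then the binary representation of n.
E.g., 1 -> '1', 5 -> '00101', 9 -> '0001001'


num_bits = floor(log2(1084)) + 1 = 11
leading_zeros = num_bits - 1 = 10
binary(1084) = 10000111100

Elias gamma(1084) = '0000000000' + '10000111100' = 000000000010000111100 (21 bits)


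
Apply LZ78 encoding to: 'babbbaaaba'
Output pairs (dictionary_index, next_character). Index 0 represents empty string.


LZ78 encoding steps:
Dictionary: {0: ''}
Step 1: w='' (idx 0), next='b' -> output (0, 'b'), add 'b' as idx 1
Step 2: w='' (idx 0), next='a' -> output (0, 'a'), add 'a' as idx 2
Step 3: w='b' (idx 1), next='b' -> output (1, 'b'), add 'bb' as idx 3
Step 4: w='b' (idx 1), next='a' -> output (1, 'a'), add 'ba' as idx 4
Step 5: w='a' (idx 2), next='a' -> output (2, 'a'), add 'aa' as idx 5
Step 6: w='ba' (idx 4), end of input -> output (4, '')


Encoded: [(0, 'b'), (0, 'a'), (1, 'b'), (1, 'a'), (2, 'a'), (4, '')]


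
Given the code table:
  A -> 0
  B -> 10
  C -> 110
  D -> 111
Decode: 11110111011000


Decoding:
111 -> D
10 -> B
111 -> D
0 -> A
110 -> C
0 -> A
0 -> A


Result: DBDACAA


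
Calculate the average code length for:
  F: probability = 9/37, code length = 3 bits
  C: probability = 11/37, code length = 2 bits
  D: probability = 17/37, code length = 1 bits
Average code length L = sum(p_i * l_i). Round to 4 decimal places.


Weighted contributions p_i * l_i:
  F: (9/37) * 3 = 27/37
  C: (11/37) * 2 = 22/37
  D: (17/37) * 1 = 17/37
Sum = (27 + 22 + 17)/37 = 66/37

L = 66/37 = 1.7838 bits/symbol


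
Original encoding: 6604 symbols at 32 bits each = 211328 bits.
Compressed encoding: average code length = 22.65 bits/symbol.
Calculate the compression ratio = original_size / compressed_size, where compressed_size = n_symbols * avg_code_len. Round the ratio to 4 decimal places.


original_size = n_symbols * orig_bits = 6604 * 32 = 211328 bits
compressed_size = n_symbols * avg_code_len = 6604 * 22.65 = 149580.6 bits
ratio = original_size / compressed_size = 211328 / 149580.6 = 1.4128

Compression ratio = 1.4128


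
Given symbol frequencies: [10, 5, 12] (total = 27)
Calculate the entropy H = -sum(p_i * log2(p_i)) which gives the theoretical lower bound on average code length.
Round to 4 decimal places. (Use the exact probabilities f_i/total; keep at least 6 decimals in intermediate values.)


Per-symbol terms -p_i * log2(p_i) with p_i = f_i/27:
  p = 10/27 = 0.370370: log2(p) = -1.432959, -p*log2(p) = 0.530726
  p = 5/27 = 0.185185: log2(p) = -2.432959, -p*log2(p) = 0.450548
  p = 12/27 = 0.444444: log2(p) = -1.169925, -p*log2(p) = 0.519967
H = 0.530726 + 0.450548 + 0.519967 = 1.501241

H = 1.5012 bits/symbol


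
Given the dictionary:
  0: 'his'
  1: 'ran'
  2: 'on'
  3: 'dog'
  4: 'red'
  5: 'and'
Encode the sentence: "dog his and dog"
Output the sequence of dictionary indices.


Look up each word in the dictionary:
  'dog' -> 3
  'his' -> 0
  'and' -> 5
  'dog' -> 3

Encoded: [3, 0, 5, 3]


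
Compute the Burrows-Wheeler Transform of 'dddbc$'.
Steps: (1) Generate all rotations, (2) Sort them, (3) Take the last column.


Rotations (sorted):
  0: $dddbc -> last char: c
  1: bc$ddd -> last char: d
  2: c$dddb -> last char: b
  3: dbc$dd -> last char: d
  4: ddbc$d -> last char: d
  5: dddbc$ -> last char: $


BWT = cdbdd$


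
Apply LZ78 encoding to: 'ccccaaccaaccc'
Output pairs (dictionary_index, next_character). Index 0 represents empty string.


LZ78 encoding steps:
Dictionary: {0: ''}
Step 1: w='' (idx 0), next='c' -> output (0, 'c'), add 'c' as idx 1
Step 2: w='c' (idx 1), next='c' -> output (1, 'c'), add 'cc' as idx 2
Step 3: w='c' (idx 1), next='a' -> output (1, 'a'), add 'ca' as idx 3
Step 4: w='' (idx 0), next='a' -> output (0, 'a'), add 'a' as idx 4
Step 5: w='cc' (idx 2), next='a' -> output (2, 'a'), add 'cca' as idx 5
Step 6: w='a' (idx 4), next='c' -> output (4, 'c'), add 'ac' as idx 6
Step 7: w='cc' (idx 2), end of input -> output (2, '')


Encoded: [(0, 'c'), (1, 'c'), (1, 'a'), (0, 'a'), (2, 'a'), (4, 'c'), (2, '')]


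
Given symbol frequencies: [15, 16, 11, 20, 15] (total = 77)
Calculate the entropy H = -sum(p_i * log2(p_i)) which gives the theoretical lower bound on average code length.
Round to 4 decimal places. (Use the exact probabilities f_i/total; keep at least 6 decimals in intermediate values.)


Per-symbol terms -p_i * log2(p_i) with p_i = f_i/77:
  p = 15/77 = 0.194805: log2(p) = -2.359896, -p*log2(p) = 0.459720
  p = 16/77 = 0.207792: log2(p) = -2.266787, -p*log2(p) = 0.471021
  p = 11/77 = 0.142857: log2(p) = -2.807355, -p*log2(p) = 0.401051
  p = 20/77 = 0.259740: log2(p) = -1.944858, -p*log2(p) = 0.505158
  p = 15/77 = 0.194805: log2(p) = -2.359896, -p*log2(p) = 0.459720
H = 0.459720 + 0.471021 + 0.401051 + 0.505158 + 0.459720 = 2.296670

H = 2.2967 bits/symbol


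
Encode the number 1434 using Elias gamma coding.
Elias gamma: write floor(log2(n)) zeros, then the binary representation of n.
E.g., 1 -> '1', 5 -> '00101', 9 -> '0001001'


num_bits = floor(log2(1434)) + 1 = 11
leading_zeros = num_bits - 1 = 10
binary(1434) = 10110011010

Elias gamma(1434) = '0000000000' + '10110011010' = 000000000010110011010 (21 bits)


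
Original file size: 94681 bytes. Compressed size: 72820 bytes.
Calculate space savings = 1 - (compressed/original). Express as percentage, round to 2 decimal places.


ratio = compressed/original = 72820/94681 = 0.769109
savings = 1 - ratio = 1 - 0.769109 = 0.230891
as a percentage: 0.230891 * 100 = 23.09%

Space savings = 1 - 72820/94681 = 23.09%


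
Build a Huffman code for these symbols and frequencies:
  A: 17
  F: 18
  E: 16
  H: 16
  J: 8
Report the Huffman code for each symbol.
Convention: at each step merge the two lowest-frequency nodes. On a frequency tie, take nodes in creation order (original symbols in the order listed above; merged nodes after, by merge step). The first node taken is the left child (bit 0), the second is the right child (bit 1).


Huffman tree construction:
Step 1: Merge J(8) + E(16) = 24
Step 2: Merge H(16) + A(17) = 33
Step 3: Merge F(18) + (J+E)(24) = 42
Step 4: Merge (H+A)(33) + (F+(J+E))(42) = 75
Read each symbol's code off the tree from the root (left child = 0, right child = 1).

Codes:
  A: 01 (length 2)
  F: 10 (length 2)
  E: 111 (length 3)
  H: 00 (length 2)
  J: 110 (length 3)
Average code length: 174/75 = 2.3200 bits/symbol


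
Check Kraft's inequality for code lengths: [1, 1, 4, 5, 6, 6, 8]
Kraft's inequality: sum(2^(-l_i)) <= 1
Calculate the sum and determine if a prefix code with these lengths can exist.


Sum = 2^(-1) + 2^(-1) + 2^(-4) + 2^(-5) + 2^(-6) + 2^(-6) + 2^(-8)
    = 0.5 + 0.5 + 0.0625 + 0.03125 + 0.015625 + 0.015625 + 0.00390625
    = 289/256 = 1.12890625
Since 1.12890625 > 1, Kraft's inequality is NOT satisfied.
A prefix code with these lengths CANNOT exist.

Kraft sum = 1.12890625. Not satisfied.


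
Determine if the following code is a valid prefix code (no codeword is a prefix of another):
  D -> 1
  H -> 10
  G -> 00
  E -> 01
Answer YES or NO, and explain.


Checking each pair (does one codeword prefix another?):
  D='1' vs H='10': prefix -- VIOLATION

NO -- this is NOT a valid prefix code. D (1) is a prefix of H (10).


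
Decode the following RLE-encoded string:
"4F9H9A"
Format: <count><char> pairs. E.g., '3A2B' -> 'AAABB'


Expanding each <count><char> pair:
  4F -> 'FFFF'
  9H -> 'HHHHHHHHH'
  9A -> 'AAAAAAAAA'

Decoded = FFFFHHHHHHHHHAAAAAAAAA


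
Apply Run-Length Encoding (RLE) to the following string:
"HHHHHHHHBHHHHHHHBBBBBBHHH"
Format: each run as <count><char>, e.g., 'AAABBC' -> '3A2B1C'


Scanning runs left to right:
  i=0: run of 'H' x 8 -> '8H'
  i=8: run of 'B' x 1 -> '1B'
  i=9: run of 'H' x 7 -> '7H'
  i=16: run of 'B' x 6 -> '6B'
  i=22: run of 'H' x 3 -> '3H'

RLE = 8H1B7H6B3H


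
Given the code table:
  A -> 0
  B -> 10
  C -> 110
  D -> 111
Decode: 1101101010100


Decoding:
110 -> C
110 -> C
10 -> B
10 -> B
10 -> B
0 -> A


Result: CCBBBA


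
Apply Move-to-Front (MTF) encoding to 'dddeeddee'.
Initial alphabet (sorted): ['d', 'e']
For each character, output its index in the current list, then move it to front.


MTF encoding:
'd': index 0 in ['d', 'e'] -> ['d', 'e']
'd': index 0 in ['d', 'e'] -> ['d', 'e']
'd': index 0 in ['d', 'e'] -> ['d', 'e']
'e': index 1 in ['d', 'e'] -> ['e', 'd']
'e': index 0 in ['e', 'd'] -> ['e', 'd']
'd': index 1 in ['e', 'd'] -> ['d', 'e']
'd': index 0 in ['d', 'e'] -> ['d', 'e']
'e': index 1 in ['d', 'e'] -> ['e', 'd']
'e': index 0 in ['e', 'd'] -> ['e', 'd']


Output: [0, 0, 0, 1, 0, 1, 0, 1, 0]


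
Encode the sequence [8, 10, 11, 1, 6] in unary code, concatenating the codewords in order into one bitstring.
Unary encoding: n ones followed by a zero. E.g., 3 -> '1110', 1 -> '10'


Encode each number as n ones followed by a terminating 0:
  8 -> 111111110 (9 bits)
  10 -> 11111111110 (11 bits)
  11 -> 111111111110 (12 bits)
  1 -> 10 (2 bits)
  6 -> 1111110 (7 bits)
Total length = 9 + 11 + 12 + 2 + 7 = 41 bits.

Unary([8, 10, 11, 1, 6]) = 11111111011111111110111111111110101111110 (41 bits)


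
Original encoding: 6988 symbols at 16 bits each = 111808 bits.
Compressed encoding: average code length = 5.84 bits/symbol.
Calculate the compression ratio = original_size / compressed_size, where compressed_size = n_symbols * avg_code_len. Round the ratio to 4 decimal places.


original_size = n_symbols * orig_bits = 6988 * 16 = 111808 bits
compressed_size = n_symbols * avg_code_len = 6988 * 5.84 = 40809.92 bits
ratio = original_size / compressed_size = 111808 / 40809.92 = 2.7397

Compression ratio = 2.7397


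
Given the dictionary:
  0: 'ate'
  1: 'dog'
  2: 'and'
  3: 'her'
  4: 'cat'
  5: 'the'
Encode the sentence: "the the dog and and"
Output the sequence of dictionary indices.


Look up each word in the dictionary:
  'the' -> 5
  'the' -> 5
  'dog' -> 1
  'and' -> 2
  'and' -> 2

Encoded: [5, 5, 1, 2, 2]


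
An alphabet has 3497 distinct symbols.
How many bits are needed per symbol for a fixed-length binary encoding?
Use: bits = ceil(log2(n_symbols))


log2(3497) = 11.7719
Bracket: 2^11 = 2048 < 3497 <= 2^12 = 4096
So ceil(log2(3497)) = 12

bits = ceil(log2(3497)) = ceil(11.7719) = 12 bits


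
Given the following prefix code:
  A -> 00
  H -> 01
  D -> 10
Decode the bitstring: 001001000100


Decoding step by step:
Bits 00 -> A
Bits 10 -> D
Bits 01 -> H
Bits 00 -> A
Bits 01 -> H
Bits 00 -> A


Decoded message: ADHAHA


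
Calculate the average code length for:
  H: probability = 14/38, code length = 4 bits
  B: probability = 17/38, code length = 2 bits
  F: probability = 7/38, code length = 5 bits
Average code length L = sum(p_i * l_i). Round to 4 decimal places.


Weighted contributions p_i * l_i:
  H: (14/38) * 4 = 56/38
  B: (17/38) * 2 = 34/38
  F: (7/38) * 5 = 35/38
Sum = (56 + 34 + 35)/38 = 125/38

L = 125/38 = 3.2895 bits/symbol


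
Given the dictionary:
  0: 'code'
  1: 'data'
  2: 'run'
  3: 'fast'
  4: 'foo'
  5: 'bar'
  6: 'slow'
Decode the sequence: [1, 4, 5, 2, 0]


Look up each index in the dictionary:
  1 -> 'data'
  4 -> 'foo'
  5 -> 'bar'
  2 -> 'run'
  0 -> 'code'

Decoded: "data foo bar run code"


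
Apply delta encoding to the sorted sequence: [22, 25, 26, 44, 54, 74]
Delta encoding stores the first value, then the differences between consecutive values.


First value: 22
Deltas:
  25 - 22 = 3
  26 - 25 = 1
  44 - 26 = 18
  54 - 44 = 10
  74 - 54 = 20


Delta encoded: [22, 3, 1, 18, 10, 20]


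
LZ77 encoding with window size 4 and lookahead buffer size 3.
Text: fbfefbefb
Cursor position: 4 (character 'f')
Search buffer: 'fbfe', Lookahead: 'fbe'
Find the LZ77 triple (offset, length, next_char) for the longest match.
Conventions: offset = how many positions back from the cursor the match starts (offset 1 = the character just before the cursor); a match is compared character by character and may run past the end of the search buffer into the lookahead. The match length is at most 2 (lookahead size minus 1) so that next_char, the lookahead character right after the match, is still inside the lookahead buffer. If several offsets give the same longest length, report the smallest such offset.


Try each offset into the search buffer:
  offset=1 (pos 3, char 'e'): match length 0
  offset=2 (pos 2, char 'f'): match length 1
  offset=3 (pos 1, char 'b'): match length 0
  offset=4 (pos 0, char 'f'): match length 2
Longest match has length 2 at offset 4.
next_char = character at position 4 + 2 = 6 -> 'e'

Best match: offset=4, length=2 (matching 'fb' starting at position 0)
LZ77 triple: (4, 2, 'e')


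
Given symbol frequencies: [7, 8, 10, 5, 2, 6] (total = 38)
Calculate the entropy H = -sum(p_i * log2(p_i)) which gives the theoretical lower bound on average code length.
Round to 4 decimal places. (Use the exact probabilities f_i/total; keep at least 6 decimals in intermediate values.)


Per-symbol terms -p_i * log2(p_i) with p_i = f_i/38:
  p = 7/38 = 0.184211: log2(p) = -2.440573, -p*log2(p) = 0.449579
  p = 8/38 = 0.210526: log2(p) = -2.247928, -p*log2(p) = 0.473248
  p = 10/38 = 0.263158: log2(p) = -1.925999, -p*log2(p) = 0.506842
  p = 5/38 = 0.131579: log2(p) = -2.925999, -p*log2(p) = 0.385000
  p = 2/38 = 0.052632: log2(p) = -4.247928, -p*log2(p) = 0.223575
  p = 6/38 = 0.157895: log2(p) = -2.662965, -p*log2(p) = 0.420468
H = 0.449579 + 0.473248 + 0.506842 + 0.385000 + 0.223575 + 0.420468 = 2.458712

H = 2.4587 bits/symbol


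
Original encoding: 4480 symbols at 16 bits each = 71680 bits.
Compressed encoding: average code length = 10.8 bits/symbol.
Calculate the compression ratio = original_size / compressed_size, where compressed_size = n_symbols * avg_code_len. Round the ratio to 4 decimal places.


original_size = n_symbols * orig_bits = 4480 * 16 = 71680 bits
compressed_size = n_symbols * avg_code_len = 4480 * 10.8 = 48384.0 bits
ratio = original_size / compressed_size = 71680 / 48384.0 = 1.4815

Compression ratio = 1.4815


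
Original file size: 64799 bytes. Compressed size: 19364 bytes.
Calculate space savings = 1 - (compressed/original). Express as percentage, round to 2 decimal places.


ratio = compressed/original = 19364/64799 = 0.298832
savings = 1 - ratio = 1 - 0.298832 = 0.701168
as a percentage: 0.701168 * 100 = 70.12%

Space savings = 1 - 19364/64799 = 70.12%


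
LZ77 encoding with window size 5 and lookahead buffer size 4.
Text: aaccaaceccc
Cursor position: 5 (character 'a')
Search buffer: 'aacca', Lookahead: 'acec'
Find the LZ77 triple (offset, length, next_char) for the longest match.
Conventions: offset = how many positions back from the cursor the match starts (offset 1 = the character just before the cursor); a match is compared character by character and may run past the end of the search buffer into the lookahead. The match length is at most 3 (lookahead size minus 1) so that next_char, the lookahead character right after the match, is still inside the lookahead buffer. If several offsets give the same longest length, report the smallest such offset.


Try each offset into the search buffer:
  offset=1 (pos 4, char 'a'): match length 1
  offset=2 (pos 3, char 'c'): match length 0
  offset=3 (pos 2, char 'c'): match length 0
  offset=4 (pos 1, char 'a'): match length 2
  offset=5 (pos 0, char 'a'): match length 1
Longest match has length 2 at offset 4.
next_char = character at position 5 + 2 = 7 -> 'e'

Best match: offset=4, length=2 (matching 'ac' starting at position 1)
LZ77 triple: (4, 2, 'e')


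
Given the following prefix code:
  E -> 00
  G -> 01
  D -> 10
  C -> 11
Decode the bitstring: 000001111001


Decoding step by step:
Bits 00 -> E
Bits 00 -> E
Bits 01 -> G
Bits 11 -> C
Bits 10 -> D
Bits 01 -> G


Decoded message: EEGCDG


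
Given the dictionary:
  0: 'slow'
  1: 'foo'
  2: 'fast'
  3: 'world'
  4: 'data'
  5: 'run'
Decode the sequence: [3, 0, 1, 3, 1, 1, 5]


Look up each index in the dictionary:
  3 -> 'world'
  0 -> 'slow'
  1 -> 'foo'
  3 -> 'world'
  1 -> 'foo'
  1 -> 'foo'
  5 -> 'run'

Decoded: "world slow foo world foo foo run"


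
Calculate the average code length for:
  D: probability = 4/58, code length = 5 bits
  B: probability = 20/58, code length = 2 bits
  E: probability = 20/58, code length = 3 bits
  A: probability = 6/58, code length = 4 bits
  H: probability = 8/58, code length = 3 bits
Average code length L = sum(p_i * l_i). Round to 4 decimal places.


Weighted contributions p_i * l_i:
  D: (4/58) * 5 = 20/58
  B: (20/58) * 2 = 40/58
  E: (20/58) * 3 = 60/58
  A: (6/58) * 4 = 24/58
  H: (8/58) * 3 = 24/58
Sum = (20 + 40 + 60 + 24 + 24)/58 = 168/58

L = 168/58 = 2.8966 bits/symbol


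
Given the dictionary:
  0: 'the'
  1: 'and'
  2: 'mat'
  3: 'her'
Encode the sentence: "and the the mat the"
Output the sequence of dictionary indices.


Look up each word in the dictionary:
  'and' -> 1
  'the' -> 0
  'the' -> 0
  'mat' -> 2
  'the' -> 0

Encoded: [1, 0, 0, 2, 0]


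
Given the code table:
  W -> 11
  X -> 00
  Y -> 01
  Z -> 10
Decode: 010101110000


Decoding:
01 -> Y
01 -> Y
01 -> Y
11 -> W
00 -> X
00 -> X


Result: YYYWXX


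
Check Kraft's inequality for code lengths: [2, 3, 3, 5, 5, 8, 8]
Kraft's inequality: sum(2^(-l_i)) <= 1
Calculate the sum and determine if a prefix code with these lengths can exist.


Sum = 2^(-2) + 2^(-3) + 2^(-3) + 2^(-5) + 2^(-5) + 2^(-8) + 2^(-8)
    = 0.25 + 0.125 + 0.125 + 0.03125 + 0.03125 + 0.00390625 + 0.00390625
    = 146/256 = 0.5703125
Since 0.5703125 <= 1, Kraft's inequality IS satisfied.
A prefix code with these lengths CAN exist.

Kraft sum = 0.5703125. Satisfied.


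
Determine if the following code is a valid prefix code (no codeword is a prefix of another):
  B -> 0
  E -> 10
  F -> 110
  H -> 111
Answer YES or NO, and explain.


Checking each pair (does one codeword prefix another?):
  B='0' vs E='10': no prefix
  B='0' vs F='110': no prefix
  B='0' vs H='111': no prefix
  E='10' vs B='0': no prefix
  E='10' vs F='110': no prefix
  E='10' vs H='111': no prefix
  F='110' vs B='0': no prefix
  F='110' vs E='10': no prefix
  F='110' vs H='111': no prefix
  H='111' vs B='0': no prefix
  H='111' vs E='10': no prefix
  H='111' vs F='110': no prefix
No violation found over all pairs.

YES -- this is a valid prefix code. No codeword is a prefix of any other codeword.


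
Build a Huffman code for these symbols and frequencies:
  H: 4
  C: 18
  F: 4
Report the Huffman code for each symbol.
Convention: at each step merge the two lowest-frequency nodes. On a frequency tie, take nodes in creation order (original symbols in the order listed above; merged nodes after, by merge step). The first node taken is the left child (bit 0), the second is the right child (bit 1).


Huffman tree construction:
Step 1: Merge H(4) + F(4) = 8
Step 2: Merge (H+F)(8) + C(18) = 26
Read each symbol's code off the tree from the root (left child = 0, right child = 1).

Codes:
  H: 00 (length 2)
  C: 1 (length 1)
  F: 01 (length 2)
Average code length: 34/26 = 1.3077 bits/symbol


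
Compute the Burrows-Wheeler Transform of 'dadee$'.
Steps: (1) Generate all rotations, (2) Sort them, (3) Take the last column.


Rotations (sorted):
  0: $dadee -> last char: e
  1: adee$d -> last char: d
  2: dadee$ -> last char: $
  3: dee$da -> last char: a
  4: e$dade -> last char: e
  5: ee$dad -> last char: d


BWT = ed$aed


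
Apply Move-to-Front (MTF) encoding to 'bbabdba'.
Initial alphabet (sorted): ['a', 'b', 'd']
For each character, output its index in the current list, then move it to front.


MTF encoding:
'b': index 1 in ['a', 'b', 'd'] -> ['b', 'a', 'd']
'b': index 0 in ['b', 'a', 'd'] -> ['b', 'a', 'd']
'a': index 1 in ['b', 'a', 'd'] -> ['a', 'b', 'd']
'b': index 1 in ['a', 'b', 'd'] -> ['b', 'a', 'd']
'd': index 2 in ['b', 'a', 'd'] -> ['d', 'b', 'a']
'b': index 1 in ['d', 'b', 'a'] -> ['b', 'd', 'a']
'a': index 2 in ['b', 'd', 'a'] -> ['a', 'b', 'd']


Output: [1, 0, 1, 1, 2, 1, 2]


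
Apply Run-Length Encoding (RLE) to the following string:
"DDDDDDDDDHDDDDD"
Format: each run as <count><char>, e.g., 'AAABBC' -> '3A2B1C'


Scanning runs left to right:
  i=0: run of 'D' x 9 -> '9D'
  i=9: run of 'H' x 1 -> '1H'
  i=10: run of 'D' x 5 -> '5D'

RLE = 9D1H5D


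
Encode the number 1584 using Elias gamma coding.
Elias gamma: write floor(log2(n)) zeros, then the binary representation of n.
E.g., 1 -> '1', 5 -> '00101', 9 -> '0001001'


num_bits = floor(log2(1584)) + 1 = 11
leading_zeros = num_bits - 1 = 10
binary(1584) = 11000110000

Elias gamma(1584) = '0000000000' + '11000110000' = 000000000011000110000 (21 bits)


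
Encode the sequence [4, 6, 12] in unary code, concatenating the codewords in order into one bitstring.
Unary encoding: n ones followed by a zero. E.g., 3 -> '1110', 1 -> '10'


Encode each number as n ones followed by a terminating 0:
  4 -> 11110 (5 bits)
  6 -> 1111110 (7 bits)
  12 -> 1111111111110 (13 bits)
Total length = 5 + 7 + 13 = 25 bits.

Unary([4, 6, 12]) = 1111011111101111111111110 (25 bits)


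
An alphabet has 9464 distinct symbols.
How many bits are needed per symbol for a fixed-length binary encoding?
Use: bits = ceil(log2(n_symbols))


log2(9464) = 13.2082
Bracket: 2^13 = 8192 < 9464 <= 2^14 = 16384
So ceil(log2(9464)) = 14

bits = ceil(log2(9464)) = ceil(13.2082) = 14 bits


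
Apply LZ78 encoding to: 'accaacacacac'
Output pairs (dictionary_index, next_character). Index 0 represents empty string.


LZ78 encoding steps:
Dictionary: {0: ''}
Step 1: w='' (idx 0), next='a' -> output (0, 'a'), add 'a' as idx 1
Step 2: w='' (idx 0), next='c' -> output (0, 'c'), add 'c' as idx 2
Step 3: w='c' (idx 2), next='a' -> output (2, 'a'), add 'ca' as idx 3
Step 4: w='a' (idx 1), next='c' -> output (1, 'c'), add 'ac' as idx 4
Step 5: w='ac' (idx 4), next='a' -> output (4, 'a'), add 'aca' as idx 5
Step 6: w='ca' (idx 3), next='c' -> output (3, 'c'), add 'cac' as idx 6


Encoded: [(0, 'a'), (0, 'c'), (2, 'a'), (1, 'c'), (4, 'a'), (3, 'c')]


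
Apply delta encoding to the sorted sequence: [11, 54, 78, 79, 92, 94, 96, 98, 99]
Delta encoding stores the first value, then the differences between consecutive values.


First value: 11
Deltas:
  54 - 11 = 43
  78 - 54 = 24
  79 - 78 = 1
  92 - 79 = 13
  94 - 92 = 2
  96 - 94 = 2
  98 - 96 = 2
  99 - 98 = 1


Delta encoded: [11, 43, 24, 1, 13, 2, 2, 2, 1]


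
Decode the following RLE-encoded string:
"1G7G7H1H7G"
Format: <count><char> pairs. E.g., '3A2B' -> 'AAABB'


Expanding each <count><char> pair:
  1G -> 'G'
  7G -> 'GGGGGGG'
  7H -> 'HHHHHHH'
  1H -> 'H'
  7G -> 'GGGGGGG'

Decoded = GGGGGGGGHHHHHHHHGGGGGGG


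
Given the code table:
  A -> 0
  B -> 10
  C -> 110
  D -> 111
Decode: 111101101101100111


Decoding:
111 -> D
10 -> B
110 -> C
110 -> C
110 -> C
0 -> A
111 -> D


Result: DBCCCAD


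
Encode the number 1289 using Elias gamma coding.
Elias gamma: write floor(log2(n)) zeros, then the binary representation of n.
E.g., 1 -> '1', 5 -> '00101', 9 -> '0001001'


num_bits = floor(log2(1289)) + 1 = 11
leading_zeros = num_bits - 1 = 10
binary(1289) = 10100001001

Elias gamma(1289) = '0000000000' + '10100001001' = 000000000010100001001 (21 bits)


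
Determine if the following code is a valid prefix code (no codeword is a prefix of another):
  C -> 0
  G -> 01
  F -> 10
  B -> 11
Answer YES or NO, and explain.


Checking each pair (does one codeword prefix another?):
  C='0' vs G='01': prefix -- VIOLATION

NO -- this is NOT a valid prefix code. C (0) is a prefix of G (01).


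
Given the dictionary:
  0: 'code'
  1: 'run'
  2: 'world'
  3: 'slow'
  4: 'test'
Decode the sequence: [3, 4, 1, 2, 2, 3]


Look up each index in the dictionary:
  3 -> 'slow'
  4 -> 'test'
  1 -> 'run'
  2 -> 'world'
  2 -> 'world'
  3 -> 'slow'

Decoded: "slow test run world world slow"


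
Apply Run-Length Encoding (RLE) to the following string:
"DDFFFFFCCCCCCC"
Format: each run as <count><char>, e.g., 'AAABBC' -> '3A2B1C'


Scanning runs left to right:
  i=0: run of 'D' x 2 -> '2D'
  i=2: run of 'F' x 5 -> '5F'
  i=7: run of 'C' x 7 -> '7C'

RLE = 2D5F7C


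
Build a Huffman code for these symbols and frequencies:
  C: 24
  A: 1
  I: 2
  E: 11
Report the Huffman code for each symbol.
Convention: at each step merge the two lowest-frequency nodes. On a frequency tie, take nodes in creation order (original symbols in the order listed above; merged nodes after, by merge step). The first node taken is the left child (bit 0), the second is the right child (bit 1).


Huffman tree construction:
Step 1: Merge A(1) + I(2) = 3
Step 2: Merge (A+I)(3) + E(11) = 14
Step 3: Merge ((A+I)+E)(14) + C(24) = 38
Read each symbol's code off the tree from the root (left child = 0, right child = 1).

Codes:
  C: 1 (length 1)
  A: 000 (length 3)
  I: 001 (length 3)
  E: 01 (length 2)
Average code length: 55/38 = 1.4474 bits/symbol


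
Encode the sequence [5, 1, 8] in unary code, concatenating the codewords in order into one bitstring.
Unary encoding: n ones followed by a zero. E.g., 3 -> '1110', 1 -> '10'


Encode each number as n ones followed by a terminating 0:
  5 -> 111110 (6 bits)
  1 -> 10 (2 bits)
  8 -> 111111110 (9 bits)
Total length = 6 + 2 + 9 = 17 bits.

Unary([5, 1, 8]) = 11111010111111110 (17 bits)


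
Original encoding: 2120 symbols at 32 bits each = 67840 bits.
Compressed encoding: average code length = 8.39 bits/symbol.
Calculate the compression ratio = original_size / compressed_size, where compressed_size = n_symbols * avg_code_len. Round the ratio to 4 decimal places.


original_size = n_symbols * orig_bits = 2120 * 32 = 67840 bits
compressed_size = n_symbols * avg_code_len = 2120 * 8.39 = 17786.8 bits
ratio = original_size / compressed_size = 67840 / 17786.8 = 3.8141

Compression ratio = 3.8141


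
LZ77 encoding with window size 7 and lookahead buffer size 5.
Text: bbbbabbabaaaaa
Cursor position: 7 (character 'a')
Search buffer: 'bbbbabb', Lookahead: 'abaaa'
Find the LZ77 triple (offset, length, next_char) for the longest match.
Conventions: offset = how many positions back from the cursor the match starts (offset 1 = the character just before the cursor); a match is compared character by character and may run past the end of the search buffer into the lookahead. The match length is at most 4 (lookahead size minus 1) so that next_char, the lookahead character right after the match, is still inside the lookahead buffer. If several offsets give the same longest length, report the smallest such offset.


Try each offset into the search buffer:
  offset=1 (pos 6, char 'b'): match length 0
  offset=2 (pos 5, char 'b'): match length 0
  offset=3 (pos 4, char 'a'): match length 2
  offset=4 (pos 3, char 'b'): match length 0
  offset=5 (pos 2, char 'b'): match length 0
  offset=6 (pos 1, char 'b'): match length 0
  offset=7 (pos 0, char 'b'): match length 0
Longest match has length 2 at offset 3.
next_char = character at position 7 + 2 = 9 -> 'a'

Best match: offset=3, length=2 (matching 'ab' starting at position 4)
LZ77 triple: (3, 2, 'a')


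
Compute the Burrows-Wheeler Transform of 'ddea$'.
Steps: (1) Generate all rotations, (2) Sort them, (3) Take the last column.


Rotations (sorted):
  0: $ddea -> last char: a
  1: a$dde -> last char: e
  2: ddea$ -> last char: $
  3: dea$d -> last char: d
  4: ea$dd -> last char: d


BWT = ae$dd


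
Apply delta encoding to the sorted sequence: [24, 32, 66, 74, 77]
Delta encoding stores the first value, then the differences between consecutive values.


First value: 24
Deltas:
  32 - 24 = 8
  66 - 32 = 34
  74 - 66 = 8
  77 - 74 = 3


Delta encoded: [24, 8, 34, 8, 3]


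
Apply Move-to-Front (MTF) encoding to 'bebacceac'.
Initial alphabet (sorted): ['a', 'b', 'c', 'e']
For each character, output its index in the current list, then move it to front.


MTF encoding:
'b': index 1 in ['a', 'b', 'c', 'e'] -> ['b', 'a', 'c', 'e']
'e': index 3 in ['b', 'a', 'c', 'e'] -> ['e', 'b', 'a', 'c']
'b': index 1 in ['e', 'b', 'a', 'c'] -> ['b', 'e', 'a', 'c']
'a': index 2 in ['b', 'e', 'a', 'c'] -> ['a', 'b', 'e', 'c']
'c': index 3 in ['a', 'b', 'e', 'c'] -> ['c', 'a', 'b', 'e']
'c': index 0 in ['c', 'a', 'b', 'e'] -> ['c', 'a', 'b', 'e']
'e': index 3 in ['c', 'a', 'b', 'e'] -> ['e', 'c', 'a', 'b']
'a': index 2 in ['e', 'c', 'a', 'b'] -> ['a', 'e', 'c', 'b']
'c': index 2 in ['a', 'e', 'c', 'b'] -> ['c', 'a', 'e', 'b']


Output: [1, 3, 1, 2, 3, 0, 3, 2, 2]


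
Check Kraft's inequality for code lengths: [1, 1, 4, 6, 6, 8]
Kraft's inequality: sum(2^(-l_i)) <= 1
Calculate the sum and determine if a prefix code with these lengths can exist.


Sum = 2^(-1) + 2^(-1) + 2^(-4) + 2^(-6) + 2^(-6) + 2^(-8)
    = 0.5 + 0.5 + 0.0625 + 0.015625 + 0.015625 + 0.00390625
    = 281/256 = 1.09765625
Since 1.09765625 > 1, Kraft's inequality is NOT satisfied.
A prefix code with these lengths CANNOT exist.

Kraft sum = 1.09765625. Not satisfied.


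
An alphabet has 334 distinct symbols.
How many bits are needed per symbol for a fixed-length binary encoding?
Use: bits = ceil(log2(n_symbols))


log2(334) = 8.3837
Bracket: 2^8 = 256 < 334 <= 2^9 = 512
So ceil(log2(334)) = 9

bits = ceil(log2(334)) = ceil(8.3837) = 9 bits


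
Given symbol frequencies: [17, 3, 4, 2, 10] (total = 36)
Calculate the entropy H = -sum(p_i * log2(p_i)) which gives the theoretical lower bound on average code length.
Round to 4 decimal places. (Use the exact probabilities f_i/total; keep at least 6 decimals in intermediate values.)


Per-symbol terms -p_i * log2(p_i) with p_i = f_i/36:
  p = 17/36 = 0.472222: log2(p) = -1.082462, -p*log2(p) = 0.511163
  p = 3/36 = 0.083333: log2(p) = -3.584963, -p*log2(p) = 0.298747
  p = 4/36 = 0.111111: log2(p) = -3.169925, -p*log2(p) = 0.352214
  p = 2/36 = 0.055556: log2(p) = -4.169925, -p*log2(p) = 0.231663
  p = 10/36 = 0.277778: log2(p) = -1.847997, -p*log2(p) = 0.513332
H = 0.511163 + 0.298747 + 0.352214 + 0.231663 + 0.513332 = 1.907119

H = 1.9071 bits/symbol


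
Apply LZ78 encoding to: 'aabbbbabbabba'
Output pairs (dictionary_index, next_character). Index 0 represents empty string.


LZ78 encoding steps:
Dictionary: {0: ''}
Step 1: w='' (idx 0), next='a' -> output (0, 'a'), add 'a' as idx 1
Step 2: w='a' (idx 1), next='b' -> output (1, 'b'), add 'ab' as idx 2
Step 3: w='' (idx 0), next='b' -> output (0, 'b'), add 'b' as idx 3
Step 4: w='b' (idx 3), next='b' -> output (3, 'b'), add 'bb' as idx 4
Step 5: w='ab' (idx 2), next='b' -> output (2, 'b'), add 'abb' as idx 5
Step 6: w='abb' (idx 5), next='a' -> output (5, 'a'), add 'abba' as idx 6


Encoded: [(0, 'a'), (1, 'b'), (0, 'b'), (3, 'b'), (2, 'b'), (5, 'a')]


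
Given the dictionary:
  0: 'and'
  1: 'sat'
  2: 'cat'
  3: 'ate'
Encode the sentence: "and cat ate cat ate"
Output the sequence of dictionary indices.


Look up each word in the dictionary:
  'and' -> 0
  'cat' -> 2
  'ate' -> 3
  'cat' -> 2
  'ate' -> 3

Encoded: [0, 2, 3, 2, 3]


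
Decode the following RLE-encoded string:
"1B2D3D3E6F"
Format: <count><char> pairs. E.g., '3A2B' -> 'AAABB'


Expanding each <count><char> pair:
  1B -> 'B'
  2D -> 'DD'
  3D -> 'DDD'
  3E -> 'EEE'
  6F -> 'FFFFFF'

Decoded = BDDDDDEEEFFFFFF


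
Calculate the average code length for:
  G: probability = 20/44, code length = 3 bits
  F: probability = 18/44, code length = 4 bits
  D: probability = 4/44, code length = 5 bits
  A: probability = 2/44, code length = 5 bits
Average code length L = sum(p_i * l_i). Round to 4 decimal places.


Weighted contributions p_i * l_i:
  G: (20/44) * 3 = 60/44
  F: (18/44) * 4 = 72/44
  D: (4/44) * 5 = 20/44
  A: (2/44) * 5 = 10/44
Sum = (60 + 72 + 20 + 10)/44 = 162/44

L = 162/44 = 3.6818 bits/symbol


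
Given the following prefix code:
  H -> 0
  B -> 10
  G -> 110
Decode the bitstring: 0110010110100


Decoding step by step:
Bits 0 -> H
Bits 110 -> G
Bits 0 -> H
Bits 10 -> B
Bits 110 -> G
Bits 10 -> B
Bits 0 -> H


Decoded message: HGHBGBH
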